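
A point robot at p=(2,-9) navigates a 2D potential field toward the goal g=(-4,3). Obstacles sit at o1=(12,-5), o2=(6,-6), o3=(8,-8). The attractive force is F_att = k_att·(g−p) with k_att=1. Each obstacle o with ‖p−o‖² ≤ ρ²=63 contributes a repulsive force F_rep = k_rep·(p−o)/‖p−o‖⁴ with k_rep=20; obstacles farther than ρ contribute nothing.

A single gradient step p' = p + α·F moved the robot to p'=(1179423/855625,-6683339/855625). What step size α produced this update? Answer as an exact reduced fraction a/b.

F_att = 1·(g−p) = 1·(-6,12) = (-6.0000,12.0000)
o1: d²=116 > ρ²=63 → inactive
o2: d²=25 ≤ ρ²=63; F_rep = 20·(-4,-3)/25² = (-0.1280,-0.0960)
o3: d²=37 ≤ ρ²=63; F_rep = 20·(-6,-1)/37² = (-0.0877,-0.0146)
F = F_att + ΣF_rep = (-6.2157,11.8894)
Δp = p'−p = (-0.6216,1.1889); α = Δx/Fx = (-531827/855625) / (-1063654/171125) = 1/10
check: Δy/Fy = (1017286/855625) / (2034572/171125) = 1/10 ✓

α = 1/10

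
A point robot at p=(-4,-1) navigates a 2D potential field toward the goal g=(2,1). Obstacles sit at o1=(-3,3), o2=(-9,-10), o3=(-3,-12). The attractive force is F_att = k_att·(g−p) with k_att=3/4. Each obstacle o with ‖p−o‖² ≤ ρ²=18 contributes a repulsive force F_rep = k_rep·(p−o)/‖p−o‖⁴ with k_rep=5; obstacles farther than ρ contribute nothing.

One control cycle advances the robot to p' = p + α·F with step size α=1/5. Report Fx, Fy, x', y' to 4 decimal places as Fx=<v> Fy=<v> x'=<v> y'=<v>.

F_att = 3/4·(g−p) = 3/4·(6,2) = (4.5000,1.5000)
o1: d²=17 ≤ ρ²=18; F_rep = 5·(-1,-4)/17² = (-0.0173,-0.0692)
o2: d²=106 > ρ²=18 → inactive
o3: d²=122 > ρ²=18 → inactive
F = F_att + ΣF_rep = (4.4827,1.4308)
p' = p + 1/5·F = (-3.1035,-0.7138)

Fx=4.4827 Fy=1.4308 x'=-3.1035 y'=-0.7138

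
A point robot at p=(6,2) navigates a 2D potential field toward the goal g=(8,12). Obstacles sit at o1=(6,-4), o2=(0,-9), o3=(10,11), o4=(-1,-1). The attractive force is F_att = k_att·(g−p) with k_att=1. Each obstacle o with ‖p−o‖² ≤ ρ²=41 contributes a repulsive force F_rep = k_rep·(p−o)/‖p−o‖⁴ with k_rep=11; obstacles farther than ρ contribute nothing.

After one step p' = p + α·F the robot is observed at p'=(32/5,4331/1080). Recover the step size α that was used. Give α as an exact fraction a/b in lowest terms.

F_att = 1·(g−p) = 1·(2,10) = (2.0000,10.0000)
o1: d²=36 ≤ ρ²=41; F_rep = 11·(0,6)/36² = (0.0000,0.0509)
o2: d²=157 > ρ²=41 → inactive
o3: d²=97 > ρ²=41 → inactive
o4: d²=58 > ρ²=41 → inactive
F = F_att + ΣF_rep = (2.0000,10.0509)
Δp = p'−p = (0.4000,2.0102); α = Δx/Fx = (2/5) / (2) = 1/5
check: Δy/Fy = (2171/1080) / (2171/216) = 1/5 ✓

α = 1/5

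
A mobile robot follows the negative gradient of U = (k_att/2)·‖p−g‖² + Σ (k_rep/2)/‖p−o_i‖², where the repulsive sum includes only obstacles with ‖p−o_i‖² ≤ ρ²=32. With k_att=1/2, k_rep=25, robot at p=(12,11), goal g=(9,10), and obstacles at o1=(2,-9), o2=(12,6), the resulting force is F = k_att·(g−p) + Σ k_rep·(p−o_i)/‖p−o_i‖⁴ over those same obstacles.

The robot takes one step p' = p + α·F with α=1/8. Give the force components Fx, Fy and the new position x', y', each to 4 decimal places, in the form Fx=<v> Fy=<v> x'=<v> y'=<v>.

Fx=-1.5000 Fy=-0.3000 x'=11.8125 y'=10.9625

F_att = 1/2·(g−p) = 1/2·(-3,-1) = (-1.5000,-0.5000)
o1: d²=500 > ρ²=32 → inactive
o2: d²=25 ≤ ρ²=32; F_rep = 25·(0,5)/25² = (0.0000,0.2000)
F = F_att + ΣF_rep = (-1.5000,-0.3000)
p' = p + 1/8·F = (11.8125,10.9625)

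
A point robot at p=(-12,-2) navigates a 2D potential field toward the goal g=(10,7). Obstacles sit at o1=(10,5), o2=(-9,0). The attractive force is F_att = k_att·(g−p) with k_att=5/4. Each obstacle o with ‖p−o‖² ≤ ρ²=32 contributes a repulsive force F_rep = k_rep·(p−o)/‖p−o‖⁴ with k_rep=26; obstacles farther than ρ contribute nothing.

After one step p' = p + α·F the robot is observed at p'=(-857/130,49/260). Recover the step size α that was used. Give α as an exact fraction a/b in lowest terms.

F_att = 5/4·(g−p) = 5/4·(22,9) = (27.5000,11.2500)
o1: d²=533 > ρ²=32 → inactive
o2: d²=13 ≤ ρ²=32; F_rep = 26·(-3,-2)/13² = (-0.4615,-0.3077)
F = F_att + ΣF_rep = (27.0385,10.9423)
Δp = p'−p = (5.4077,2.1885); α = Δx/Fx = (703/130) / (703/26) = 1/5
check: Δy/Fy = (569/260) / (569/52) = 1/5 ✓

α = 1/5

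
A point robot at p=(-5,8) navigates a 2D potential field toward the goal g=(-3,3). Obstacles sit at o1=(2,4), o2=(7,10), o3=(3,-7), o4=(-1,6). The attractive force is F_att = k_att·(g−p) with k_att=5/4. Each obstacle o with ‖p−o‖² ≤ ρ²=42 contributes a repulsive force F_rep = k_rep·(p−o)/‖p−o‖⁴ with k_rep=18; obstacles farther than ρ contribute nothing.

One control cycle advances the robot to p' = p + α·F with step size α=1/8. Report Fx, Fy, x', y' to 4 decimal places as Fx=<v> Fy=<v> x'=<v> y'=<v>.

Fx=2.3200 Fy=-6.1600 x'=-4.7100 y'=7.2300

F_att = 5/4·(g−p) = 5/4·(2,-5) = (2.5000,-6.2500)
o1: d²=65 > ρ²=42 → inactive
o2: d²=148 > ρ²=42 → inactive
o3: d²=289 > ρ²=42 → inactive
o4: d²=20 ≤ ρ²=42; F_rep = 18·(-4,2)/20² = (-0.1800,0.0900)
F = F_att + ΣF_rep = (2.3200,-6.1600)
p' = p + 1/8·F = (-4.7100,7.2300)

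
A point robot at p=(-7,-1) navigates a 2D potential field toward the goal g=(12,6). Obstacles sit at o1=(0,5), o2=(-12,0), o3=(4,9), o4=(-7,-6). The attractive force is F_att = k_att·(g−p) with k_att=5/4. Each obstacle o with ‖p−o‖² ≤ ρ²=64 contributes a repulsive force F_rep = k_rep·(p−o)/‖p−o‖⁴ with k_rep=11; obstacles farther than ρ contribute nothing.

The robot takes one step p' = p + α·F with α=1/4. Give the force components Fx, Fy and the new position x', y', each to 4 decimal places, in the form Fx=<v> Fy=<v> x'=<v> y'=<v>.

Fx=23.8314 Fy=8.8217 x'=-1.0422 y'=1.2054

F_att = 5/4·(g−p) = 5/4·(19,7) = (23.7500,8.7500)
o1: d²=85 > ρ²=64 → inactive
o2: d²=26 ≤ ρ²=64; F_rep = 11·(5,-1)/26² = (0.0814,-0.0163)
o3: d²=221 > ρ²=64 → inactive
o4: d²=25 ≤ ρ²=64; F_rep = 11·(0,5)/25² = (0.0000,0.0880)
F = F_att + ΣF_rep = (23.8314,8.8217)
p' = p + 1/4·F = (-1.0422,1.2054)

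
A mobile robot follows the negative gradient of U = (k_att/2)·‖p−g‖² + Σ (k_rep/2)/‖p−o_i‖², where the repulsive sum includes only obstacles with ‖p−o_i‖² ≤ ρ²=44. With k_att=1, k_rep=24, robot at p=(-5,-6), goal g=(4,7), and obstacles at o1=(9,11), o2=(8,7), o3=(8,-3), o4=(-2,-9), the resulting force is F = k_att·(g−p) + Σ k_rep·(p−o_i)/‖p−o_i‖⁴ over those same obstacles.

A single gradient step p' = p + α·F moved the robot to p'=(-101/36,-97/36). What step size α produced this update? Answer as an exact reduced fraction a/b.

F_att = 1·(g−p) = 1·(9,13) = (9.0000,13.0000)
o1: d²=485 > ρ²=44 → inactive
o2: d²=338 > ρ²=44 → inactive
o3: d²=178 > ρ²=44 → inactive
o4: d²=18 ≤ ρ²=44; F_rep = 24·(-3,3)/18² = (-0.2222,0.2222)
F = F_att + ΣF_rep = (8.7778,13.2222)
Δp = p'−p = (2.1944,3.3056); α = Δx/Fx = (79/36) / (79/9) = 1/4
check: Δy/Fy = (119/36) / (119/9) = 1/4 ✓

α = 1/4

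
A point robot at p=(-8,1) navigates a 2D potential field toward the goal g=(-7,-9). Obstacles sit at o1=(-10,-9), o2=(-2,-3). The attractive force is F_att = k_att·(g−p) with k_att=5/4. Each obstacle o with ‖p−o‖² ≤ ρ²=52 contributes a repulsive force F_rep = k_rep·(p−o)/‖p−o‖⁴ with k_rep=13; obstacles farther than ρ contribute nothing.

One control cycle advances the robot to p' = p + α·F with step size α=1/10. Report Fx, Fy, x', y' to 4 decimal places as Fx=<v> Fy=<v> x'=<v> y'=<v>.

Fx=1.2212 Fy=-12.4808 x'=-7.8779 y'=-0.2481

F_att = 5/4·(g−p) = 5/4·(1,-10) = (1.2500,-12.5000)
o1: d²=104 > ρ²=52 → inactive
o2: d²=52 ≤ ρ²=52; F_rep = 13·(-6,4)/52² = (-0.0288,0.0192)
F = F_att + ΣF_rep = (1.2212,-12.4808)
p' = p + 1/10·F = (-7.8779,-0.2481)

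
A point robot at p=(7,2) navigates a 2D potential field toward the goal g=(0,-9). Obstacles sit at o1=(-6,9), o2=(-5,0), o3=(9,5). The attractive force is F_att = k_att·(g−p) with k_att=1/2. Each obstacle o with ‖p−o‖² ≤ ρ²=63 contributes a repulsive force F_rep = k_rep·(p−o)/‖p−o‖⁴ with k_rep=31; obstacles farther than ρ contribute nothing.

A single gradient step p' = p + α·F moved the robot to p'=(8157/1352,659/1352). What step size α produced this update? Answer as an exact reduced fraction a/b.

α = 1/4

F_att = 1/2·(g−p) = 1/2·(-7,-11) = (-3.5000,-5.5000)
o1: d²=218 > ρ²=63 → inactive
o2: d²=148 > ρ²=63 → inactive
o3: d²=13 ≤ ρ²=63; F_rep = 31·(-2,-3)/13² = (-0.3669,-0.5503)
F = F_att + ΣF_rep = (-3.8669,-6.0503)
Δp = p'−p = (-0.9667,-1.5126); α = Δx/Fx = (-1307/1352) / (-1307/338) = 1/4
check: Δy/Fy = (-2045/1352) / (-2045/338) = 1/4 ✓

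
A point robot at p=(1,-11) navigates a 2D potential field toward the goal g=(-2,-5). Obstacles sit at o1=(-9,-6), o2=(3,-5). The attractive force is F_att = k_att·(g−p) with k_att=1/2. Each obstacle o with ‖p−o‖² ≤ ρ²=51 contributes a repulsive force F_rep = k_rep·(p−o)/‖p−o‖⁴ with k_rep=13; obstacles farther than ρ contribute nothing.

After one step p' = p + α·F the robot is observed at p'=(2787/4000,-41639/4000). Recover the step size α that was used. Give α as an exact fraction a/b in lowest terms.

α = 1/5

F_att = 1/2·(g−p) = 1/2·(-3,6) = (-1.5000,3.0000)
o1: d²=125 > ρ²=51 → inactive
o2: d²=40 ≤ ρ²=51; F_rep = 13·(-2,-6)/40² = (-0.0163,-0.0488)
F = F_att + ΣF_rep = (-1.5163,2.9512)
Δp = p'−p = (-0.3033,0.5903); α = Δx/Fx = (-1213/4000) / (-1213/800) = 1/5
check: Δy/Fy = (2361/4000) / (2361/800) = 1/5 ✓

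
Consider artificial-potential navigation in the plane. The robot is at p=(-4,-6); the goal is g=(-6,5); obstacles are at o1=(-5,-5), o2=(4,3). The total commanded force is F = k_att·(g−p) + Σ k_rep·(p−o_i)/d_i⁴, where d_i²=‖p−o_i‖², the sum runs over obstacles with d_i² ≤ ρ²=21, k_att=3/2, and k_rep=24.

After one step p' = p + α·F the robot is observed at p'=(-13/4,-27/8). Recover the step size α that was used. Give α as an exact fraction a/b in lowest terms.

α = 1/4

F_att = 3/2·(g−p) = 3/2·(-2,11) = (-3.0000,16.5000)
o1: d²=2 ≤ ρ²=21; F_rep = 24·(1,-1)/2² = (6.0000,-6.0000)
o2: d²=145 > ρ²=21 → inactive
F = F_att + ΣF_rep = (3.0000,10.5000)
Δp = p'−p = (0.7500,2.6250); α = Δx/Fx = (3/4) / (3) = 1/4
check: Δy/Fy = (21/8) / (21/2) = 1/4 ✓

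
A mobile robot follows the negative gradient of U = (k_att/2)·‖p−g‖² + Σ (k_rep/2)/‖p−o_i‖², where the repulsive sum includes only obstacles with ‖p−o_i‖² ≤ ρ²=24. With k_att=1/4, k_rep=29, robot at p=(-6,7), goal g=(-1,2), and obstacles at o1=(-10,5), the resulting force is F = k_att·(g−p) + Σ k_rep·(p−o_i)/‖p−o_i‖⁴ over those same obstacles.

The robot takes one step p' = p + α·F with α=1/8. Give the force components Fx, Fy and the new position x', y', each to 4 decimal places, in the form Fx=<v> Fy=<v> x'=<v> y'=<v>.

Fx=1.5400 Fy=-1.1050 x'=-5.8075 y'=6.8619

F_att = 1/4·(g−p) = 1/4·(5,-5) = (1.2500,-1.2500)
o1: d²=20 ≤ ρ²=24; F_rep = 29·(4,2)/20² = (0.2900,0.1450)
F = F_att + ΣF_rep = (1.5400,-1.1050)
p' = p + 1/8·F = (-5.8075,6.8619)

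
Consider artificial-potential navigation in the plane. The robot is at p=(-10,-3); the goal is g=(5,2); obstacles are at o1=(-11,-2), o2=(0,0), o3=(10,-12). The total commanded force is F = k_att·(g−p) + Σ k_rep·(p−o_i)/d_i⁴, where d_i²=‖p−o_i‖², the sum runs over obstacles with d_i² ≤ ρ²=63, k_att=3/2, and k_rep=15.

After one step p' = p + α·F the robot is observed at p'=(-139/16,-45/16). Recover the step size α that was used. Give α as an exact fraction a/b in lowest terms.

α = 1/20

F_att = 3/2·(g−p) = 3/2·(15,5) = (22.5000,7.5000)
o1: d²=2 ≤ ρ²=63; F_rep = 15·(1,-1)/2² = (3.7500,-3.7500)
o2: d²=109 > ρ²=63 → inactive
o3: d²=481 > ρ²=63 → inactive
F = F_att + ΣF_rep = (26.2500,3.7500)
Δp = p'−p = (1.3125,0.1875); α = Δx/Fx = (21/16) / (105/4) = 1/20
check: Δy/Fy = (3/16) / (15/4) = 1/20 ✓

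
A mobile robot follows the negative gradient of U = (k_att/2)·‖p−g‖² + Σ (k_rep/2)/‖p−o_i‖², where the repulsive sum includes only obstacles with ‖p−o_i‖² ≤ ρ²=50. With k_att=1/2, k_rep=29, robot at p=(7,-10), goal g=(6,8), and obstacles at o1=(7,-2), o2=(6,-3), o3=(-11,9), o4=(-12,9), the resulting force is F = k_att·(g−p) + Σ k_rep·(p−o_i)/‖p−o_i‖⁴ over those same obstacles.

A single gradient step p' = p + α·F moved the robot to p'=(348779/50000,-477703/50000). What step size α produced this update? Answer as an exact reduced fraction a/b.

F_att = 1/2·(g−p) = 1/2·(-1,18) = (-0.5000,9.0000)
o1: d²=64 > ρ²=50 → inactive
o2: d²=50 ≤ ρ²=50; F_rep = 29·(1,-7)/50² = (0.0116,-0.0812)
o3: d²=685 > ρ²=50 → inactive
o4: d²=722 > ρ²=50 → inactive
F = F_att + ΣF_rep = (-0.4884,8.9188)
Δp = p'−p = (-0.0244,0.4459); α = Δx/Fx = (-1221/50000) / (-1221/2500) = 1/20
check: Δy/Fy = (22297/50000) / (22297/2500) = 1/20 ✓

α = 1/20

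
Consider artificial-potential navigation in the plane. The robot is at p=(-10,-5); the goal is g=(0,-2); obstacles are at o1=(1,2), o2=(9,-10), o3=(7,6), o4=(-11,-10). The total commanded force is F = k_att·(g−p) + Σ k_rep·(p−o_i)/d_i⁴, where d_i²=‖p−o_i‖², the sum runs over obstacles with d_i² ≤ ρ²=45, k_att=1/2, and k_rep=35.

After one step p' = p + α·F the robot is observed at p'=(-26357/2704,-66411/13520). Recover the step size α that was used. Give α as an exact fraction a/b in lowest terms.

F_att = 1/2·(g−p) = 1/2·(10,3) = (5.0000,1.5000)
o1: d²=170 > ρ²=45 → inactive
o2: d²=386 > ρ²=45 → inactive
o3: d²=410 > ρ²=45 → inactive
o4: d²=26 ≤ ρ²=45; F_rep = 35·(1,5)/26² = (0.0518,0.2589)
F = F_att + ΣF_rep = (5.0518,1.7589)
Δp = p'−p = (0.2526,0.0879); α = Δx/Fx = (683/2704) / (3415/676) = 1/20
check: Δy/Fy = (1189/13520) / (1189/676) = 1/20 ✓

α = 1/20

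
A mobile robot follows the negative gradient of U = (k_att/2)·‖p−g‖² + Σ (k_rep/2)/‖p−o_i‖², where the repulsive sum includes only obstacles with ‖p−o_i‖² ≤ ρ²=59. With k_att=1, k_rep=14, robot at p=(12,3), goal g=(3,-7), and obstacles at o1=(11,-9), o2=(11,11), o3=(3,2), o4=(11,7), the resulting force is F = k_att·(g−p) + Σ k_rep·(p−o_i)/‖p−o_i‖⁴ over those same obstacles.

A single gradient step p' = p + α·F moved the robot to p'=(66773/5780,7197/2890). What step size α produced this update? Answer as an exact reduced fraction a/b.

α = 1/20

F_att = 1·(g−p) = 1·(-9,-10) = (-9.0000,-10.0000)
o1: d²=145 > ρ²=59 → inactive
o2: d²=65 > ρ²=59 → inactive
o3: d²=82 > ρ²=59 → inactive
o4: d²=17 ≤ ρ²=59; F_rep = 14·(1,-4)/17² = (0.0484,-0.1938)
F = F_att + ΣF_rep = (-8.9516,-10.1938)
Δp = p'−p = (-0.4476,-0.5097); α = Δx/Fx = (-2587/5780) / (-2587/289) = 1/20
check: Δy/Fy = (-1473/2890) / (-2946/289) = 1/20 ✓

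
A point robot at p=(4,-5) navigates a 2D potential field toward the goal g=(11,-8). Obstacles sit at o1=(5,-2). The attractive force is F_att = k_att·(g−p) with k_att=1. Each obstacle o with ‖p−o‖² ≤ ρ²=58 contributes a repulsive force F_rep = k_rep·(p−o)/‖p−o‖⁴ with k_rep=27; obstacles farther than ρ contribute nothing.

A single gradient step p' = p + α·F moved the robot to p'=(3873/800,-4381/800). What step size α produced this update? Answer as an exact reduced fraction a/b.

F_att = 1·(g−p) = 1·(7,-3) = (7.0000,-3.0000)
o1: d²=10 ≤ ρ²=58; F_rep = 27·(-1,-3)/10² = (-0.2700,-0.8100)
F = F_att + ΣF_rep = (6.7300,-3.8100)
Δp = p'−p = (0.8413,-0.4763); α = Δx/Fx = (673/800) / (673/100) = 1/8
check: Δy/Fy = (-381/800) / (-381/100) = 1/8 ✓

α = 1/8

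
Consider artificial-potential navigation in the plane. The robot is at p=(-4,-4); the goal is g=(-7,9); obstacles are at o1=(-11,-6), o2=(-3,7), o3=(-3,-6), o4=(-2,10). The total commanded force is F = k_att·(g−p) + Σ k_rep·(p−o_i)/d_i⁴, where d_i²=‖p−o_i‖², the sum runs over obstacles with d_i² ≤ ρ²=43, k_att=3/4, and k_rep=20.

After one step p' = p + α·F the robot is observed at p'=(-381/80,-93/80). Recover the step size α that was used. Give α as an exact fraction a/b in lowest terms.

α = 1/4

F_att = 3/4·(g−p) = 3/4·(-3,13) = (-2.2500,9.7500)
o1: d²=53 > ρ²=43 → inactive
o2: d²=122 > ρ²=43 → inactive
o3: d²=5 ≤ ρ²=43; F_rep = 20·(-1,2)/5² = (-0.8000,1.6000)
o4: d²=200 > ρ²=43 → inactive
F = F_att + ΣF_rep = (-3.0500,11.3500)
Δp = p'−p = (-0.7625,2.8375); α = Δx/Fx = (-61/80) / (-61/20) = 1/4
check: Δy/Fy = (227/80) / (227/20) = 1/4 ✓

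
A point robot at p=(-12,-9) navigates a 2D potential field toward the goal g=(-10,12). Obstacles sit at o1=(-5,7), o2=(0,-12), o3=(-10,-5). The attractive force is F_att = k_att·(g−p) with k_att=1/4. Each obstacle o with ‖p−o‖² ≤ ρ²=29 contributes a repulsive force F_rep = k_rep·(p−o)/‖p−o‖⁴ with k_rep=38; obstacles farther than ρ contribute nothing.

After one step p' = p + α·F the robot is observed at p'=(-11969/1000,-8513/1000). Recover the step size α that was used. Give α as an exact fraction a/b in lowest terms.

F_att = 1/4·(g−p) = 1/4·(2,21) = (0.5000,5.2500)
o1: d²=305 > ρ²=29 → inactive
o2: d²=153 > ρ²=29 → inactive
o3: d²=20 ≤ ρ²=29; F_rep = 38·(-2,-4)/20² = (-0.1900,-0.3800)
F = F_att + ΣF_rep = (0.3100,4.8700)
Δp = p'−p = (0.0310,0.4870); α = Δx/Fx = (31/1000) / (31/100) = 1/10
check: Δy/Fy = (487/1000) / (487/100) = 1/10 ✓

α = 1/10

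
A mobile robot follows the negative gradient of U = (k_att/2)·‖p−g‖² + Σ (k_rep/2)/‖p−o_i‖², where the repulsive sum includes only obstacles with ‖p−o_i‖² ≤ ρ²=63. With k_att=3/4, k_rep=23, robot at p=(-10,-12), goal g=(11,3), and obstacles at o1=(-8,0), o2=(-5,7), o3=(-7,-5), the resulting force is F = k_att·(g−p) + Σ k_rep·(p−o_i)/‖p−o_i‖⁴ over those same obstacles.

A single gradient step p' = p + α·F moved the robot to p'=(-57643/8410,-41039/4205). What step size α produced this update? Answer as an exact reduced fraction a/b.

α = 1/5

F_att = 3/4·(g−p) = 3/4·(21,15) = (15.7500,11.2500)
o1: d²=148 > ρ²=63 → inactive
o2: d²=386 > ρ²=63 → inactive
o3: d²=58 ≤ ρ²=63; F_rep = 23·(-3,-7)/58² = (-0.0205,-0.0479)
F = F_att + ΣF_rep = (15.7295,11.2021)
Δp = p'−p = (3.1459,2.2404); α = Δx/Fx = (26457/8410) / (26457/1682) = 1/5
check: Δy/Fy = (9421/4205) / (9421/841) = 1/5 ✓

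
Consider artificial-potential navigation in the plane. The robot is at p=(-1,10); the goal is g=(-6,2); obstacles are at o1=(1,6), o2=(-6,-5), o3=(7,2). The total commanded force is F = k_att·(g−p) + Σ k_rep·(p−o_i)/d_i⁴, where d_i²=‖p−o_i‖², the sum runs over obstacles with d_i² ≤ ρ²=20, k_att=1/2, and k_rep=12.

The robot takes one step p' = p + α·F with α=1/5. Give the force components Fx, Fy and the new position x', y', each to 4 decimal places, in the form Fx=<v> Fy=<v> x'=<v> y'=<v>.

Fx=-2.5600 Fy=-3.8800 x'=-1.5120 y'=9.2240

F_att = 1/2·(g−p) = 1/2·(-5,-8) = (-2.5000,-4.0000)
o1: d²=20 ≤ ρ²=20; F_rep = 12·(-2,4)/20² = (-0.0600,0.1200)
o2: d²=250 > ρ²=20 → inactive
o3: d²=128 > ρ²=20 → inactive
F = F_att + ΣF_rep = (-2.5600,-3.8800)
p' = p + 1/5·F = (-1.5120,9.2240)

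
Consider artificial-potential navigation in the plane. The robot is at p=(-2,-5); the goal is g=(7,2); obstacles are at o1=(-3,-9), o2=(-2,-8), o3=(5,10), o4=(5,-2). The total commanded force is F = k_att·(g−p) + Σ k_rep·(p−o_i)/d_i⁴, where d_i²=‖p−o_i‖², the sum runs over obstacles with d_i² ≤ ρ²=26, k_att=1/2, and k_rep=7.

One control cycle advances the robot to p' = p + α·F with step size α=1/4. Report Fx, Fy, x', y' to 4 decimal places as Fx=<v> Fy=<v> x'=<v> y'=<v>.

Fx=4.5242 Fy=3.8561 x'=-0.8689 y'=-4.0360

F_att = 1/2·(g−p) = 1/2·(9,7) = (4.5000,3.5000)
o1: d²=17 ≤ ρ²=26; F_rep = 7·(1,4)/17² = (0.0242,0.0969)
o2: d²=9 ≤ ρ²=26; F_rep = 7·(0,3)/9² = (0.0000,0.2593)
o3: d²=274 > ρ²=26 → inactive
o4: d²=58 > ρ²=26 → inactive
F = F_att + ΣF_rep = (4.5242,3.8561)
p' = p + 1/4·F = (-0.8689,-4.0360)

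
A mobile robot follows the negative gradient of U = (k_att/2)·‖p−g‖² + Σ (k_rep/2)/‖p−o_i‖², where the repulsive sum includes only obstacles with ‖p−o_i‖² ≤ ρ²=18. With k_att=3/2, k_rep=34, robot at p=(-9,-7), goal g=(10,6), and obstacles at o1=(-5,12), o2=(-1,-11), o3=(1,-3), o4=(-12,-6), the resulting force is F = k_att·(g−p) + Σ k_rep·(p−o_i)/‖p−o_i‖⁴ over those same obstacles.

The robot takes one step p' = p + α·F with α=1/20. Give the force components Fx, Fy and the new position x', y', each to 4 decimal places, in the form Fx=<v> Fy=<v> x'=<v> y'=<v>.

Fx=29.5200 Fy=19.1600 x'=-7.5240 y'=-6.0420

F_att = 3/2·(g−p) = 3/2·(19,13) = (28.5000,19.5000)
o1: d²=377 > ρ²=18 → inactive
o2: d²=80 > ρ²=18 → inactive
o3: d²=116 > ρ²=18 → inactive
o4: d²=10 ≤ ρ²=18; F_rep = 34·(3,-1)/10² = (1.0200,-0.3400)
F = F_att + ΣF_rep = (29.5200,19.1600)
p' = p + 1/20·F = (-7.5240,-6.0420)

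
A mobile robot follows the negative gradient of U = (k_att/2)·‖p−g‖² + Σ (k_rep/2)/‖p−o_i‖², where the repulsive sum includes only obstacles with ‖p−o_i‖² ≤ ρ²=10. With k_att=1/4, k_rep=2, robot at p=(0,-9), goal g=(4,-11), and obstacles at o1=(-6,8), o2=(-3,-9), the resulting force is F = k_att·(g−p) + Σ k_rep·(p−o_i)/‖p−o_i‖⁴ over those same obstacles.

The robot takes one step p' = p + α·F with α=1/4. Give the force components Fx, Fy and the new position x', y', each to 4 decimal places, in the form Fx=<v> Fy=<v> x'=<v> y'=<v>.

F_att = 1/4·(g−p) = 1/4·(4,-2) = (1.0000,-0.5000)
o1: d²=325 > ρ²=10 → inactive
o2: d²=9 ≤ ρ²=10; F_rep = 2·(3,0)/9² = (0.0741,0.0000)
F = F_att + ΣF_rep = (1.0741,-0.5000)
p' = p + 1/4·F = (0.2685,-9.1250)

Fx=1.0741 Fy=-0.5000 x'=0.2685 y'=-9.1250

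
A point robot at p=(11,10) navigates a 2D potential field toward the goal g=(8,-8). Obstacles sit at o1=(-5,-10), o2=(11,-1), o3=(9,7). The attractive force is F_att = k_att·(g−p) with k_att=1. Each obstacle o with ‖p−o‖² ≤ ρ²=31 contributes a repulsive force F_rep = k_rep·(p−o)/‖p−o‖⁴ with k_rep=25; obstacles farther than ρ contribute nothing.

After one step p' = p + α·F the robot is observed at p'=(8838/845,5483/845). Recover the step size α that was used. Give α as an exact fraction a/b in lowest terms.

F_att = 1·(g−p) = 1·(-3,-18) = (-3.0000,-18.0000)
o1: d²=656 > ρ²=31 → inactive
o2: d²=121 > ρ²=31 → inactive
o3: d²=13 ≤ ρ²=31; F_rep = 25·(2,3)/13² = (0.2959,0.4438)
F = F_att + ΣF_rep = (-2.7041,-17.5562)
Δp = p'−p = (-0.5408,-3.5112); α = Δx/Fx = (-457/845) / (-457/169) = 1/5
check: Δy/Fy = (-2967/845) / (-2967/169) = 1/5 ✓

α = 1/5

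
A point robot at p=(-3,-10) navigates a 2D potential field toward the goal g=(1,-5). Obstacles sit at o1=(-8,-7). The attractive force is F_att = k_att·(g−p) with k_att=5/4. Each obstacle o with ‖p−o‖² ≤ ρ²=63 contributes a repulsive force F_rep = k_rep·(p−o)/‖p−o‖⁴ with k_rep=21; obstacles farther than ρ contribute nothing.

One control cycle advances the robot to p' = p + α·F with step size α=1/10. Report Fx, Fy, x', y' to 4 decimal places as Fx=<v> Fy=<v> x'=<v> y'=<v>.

F_att = 5/4·(g−p) = 5/4·(4,5) = (5.0000,6.2500)
o1: d²=34 ≤ ρ²=63; F_rep = 21·(5,-3)/34² = (0.0908,-0.0545)
F = F_att + ΣF_rep = (5.0908,6.1955)
p' = p + 1/10·F = (-2.4909,-9.3804)

Fx=5.0908 Fy=6.1955 x'=-2.4909 y'=-9.3804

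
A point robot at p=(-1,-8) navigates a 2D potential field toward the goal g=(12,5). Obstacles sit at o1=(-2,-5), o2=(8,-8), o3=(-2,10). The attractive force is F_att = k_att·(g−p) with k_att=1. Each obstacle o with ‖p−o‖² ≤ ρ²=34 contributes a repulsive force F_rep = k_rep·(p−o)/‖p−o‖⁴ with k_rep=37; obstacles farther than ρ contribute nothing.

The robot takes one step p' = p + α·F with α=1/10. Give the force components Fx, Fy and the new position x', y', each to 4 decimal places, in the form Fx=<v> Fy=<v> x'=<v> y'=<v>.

F_att = 1·(g−p) = 1·(13,13) = (13.0000,13.0000)
o1: d²=10 ≤ ρ²=34; F_rep = 37·(1,-3)/10² = (0.3700,-1.1100)
o2: d²=81 > ρ²=34 → inactive
o3: d²=325 > ρ²=34 → inactive
F = F_att + ΣF_rep = (13.3700,11.8900)
p' = p + 1/10·F = (0.3370,-6.8110)

Fx=13.3700 Fy=11.8900 x'=0.3370 y'=-6.8110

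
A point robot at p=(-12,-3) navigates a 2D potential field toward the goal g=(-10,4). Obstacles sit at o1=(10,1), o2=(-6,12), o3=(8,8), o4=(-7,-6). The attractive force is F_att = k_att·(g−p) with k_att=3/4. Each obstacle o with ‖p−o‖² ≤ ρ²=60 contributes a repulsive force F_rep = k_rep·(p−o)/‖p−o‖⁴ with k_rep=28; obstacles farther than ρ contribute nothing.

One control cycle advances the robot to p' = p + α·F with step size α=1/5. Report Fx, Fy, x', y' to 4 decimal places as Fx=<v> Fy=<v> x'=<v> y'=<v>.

Fx=1.3789 Fy=5.3227 x'=-11.7242 y'=-1.9355

F_att = 3/4·(g−p) = 3/4·(2,7) = (1.5000,5.2500)
o1: d²=500 > ρ²=60 → inactive
o2: d²=261 > ρ²=60 → inactive
o3: d²=521 > ρ²=60 → inactive
o4: d²=34 ≤ ρ²=60; F_rep = 28·(-5,3)/34² = (-0.1211,0.0727)
F = F_att + ΣF_rep = (1.3789,5.3227)
p' = p + 1/5·F = (-11.7242,-1.9355)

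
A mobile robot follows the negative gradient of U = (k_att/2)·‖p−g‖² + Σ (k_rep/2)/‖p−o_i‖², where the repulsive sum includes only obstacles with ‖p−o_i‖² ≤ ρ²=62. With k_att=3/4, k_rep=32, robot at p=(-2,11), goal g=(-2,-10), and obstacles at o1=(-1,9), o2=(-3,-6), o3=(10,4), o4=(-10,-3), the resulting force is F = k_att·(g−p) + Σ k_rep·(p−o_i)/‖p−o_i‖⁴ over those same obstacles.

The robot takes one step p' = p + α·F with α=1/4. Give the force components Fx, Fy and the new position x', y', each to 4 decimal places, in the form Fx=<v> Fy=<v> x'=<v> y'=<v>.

Fx=-1.2800 Fy=-13.1900 x'=-2.3200 y'=7.7025

F_att = 3/4·(g−p) = 3/4·(0,-21) = (0.0000,-15.7500)
o1: d²=5 ≤ ρ²=62; F_rep = 32·(-1,2)/5² = (-1.2800,2.5600)
o2: d²=290 > ρ²=62 → inactive
o3: d²=193 > ρ²=62 → inactive
o4: d²=260 > ρ²=62 → inactive
F = F_att + ΣF_rep = (-1.2800,-13.1900)
p' = p + 1/4·F = (-2.3200,7.7025)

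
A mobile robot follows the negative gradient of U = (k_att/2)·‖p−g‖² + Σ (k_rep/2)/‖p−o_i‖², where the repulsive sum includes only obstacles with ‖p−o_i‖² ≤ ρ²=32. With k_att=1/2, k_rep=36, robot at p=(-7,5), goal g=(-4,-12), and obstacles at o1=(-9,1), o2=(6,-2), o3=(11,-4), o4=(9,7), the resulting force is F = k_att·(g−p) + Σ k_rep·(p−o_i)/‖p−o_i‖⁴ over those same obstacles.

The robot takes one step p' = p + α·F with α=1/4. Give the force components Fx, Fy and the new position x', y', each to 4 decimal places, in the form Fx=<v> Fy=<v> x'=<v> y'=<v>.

Fx=1.6800 Fy=-8.1400 x'=-6.5800 y'=2.9650

F_att = 1/2·(g−p) = 1/2·(3,-17) = (1.5000,-8.5000)
o1: d²=20 ≤ ρ²=32; F_rep = 36·(2,4)/20² = (0.1800,0.3600)
o2: d²=218 > ρ²=32 → inactive
o3: d²=405 > ρ²=32 → inactive
o4: d²=260 > ρ²=32 → inactive
F = F_att + ΣF_rep = (1.6800,-8.1400)
p' = p + 1/4·F = (-6.5800,2.9650)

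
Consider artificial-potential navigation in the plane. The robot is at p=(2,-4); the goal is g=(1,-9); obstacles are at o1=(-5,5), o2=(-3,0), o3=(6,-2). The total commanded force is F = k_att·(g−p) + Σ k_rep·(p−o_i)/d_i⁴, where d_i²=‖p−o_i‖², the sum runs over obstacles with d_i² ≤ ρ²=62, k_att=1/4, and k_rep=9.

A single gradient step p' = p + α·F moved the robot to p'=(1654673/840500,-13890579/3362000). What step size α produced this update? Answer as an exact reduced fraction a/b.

F_att = 1/4·(g−p) = 1/4·(-1,-5) = (-0.2500,-1.2500)
o1: d²=130 > ρ²=62 → inactive
o2: d²=41 ≤ ρ²=62; F_rep = 9·(5,-4)/41² = (0.0268,-0.0214)
o3: d²=20 ≤ ρ²=62; F_rep = 9·(-4,-2)/20² = (-0.0900,-0.0450)
F = F_att + ΣF_rep = (-0.3132,-1.3164)
Δp = p'−p = (-0.0313,-0.1316); α = Δx/Fx = (-26327/840500) / (-26327/84050) = 1/10
check: Δy/Fy = (-442579/3362000) / (-442579/336200) = 1/10 ✓

α = 1/10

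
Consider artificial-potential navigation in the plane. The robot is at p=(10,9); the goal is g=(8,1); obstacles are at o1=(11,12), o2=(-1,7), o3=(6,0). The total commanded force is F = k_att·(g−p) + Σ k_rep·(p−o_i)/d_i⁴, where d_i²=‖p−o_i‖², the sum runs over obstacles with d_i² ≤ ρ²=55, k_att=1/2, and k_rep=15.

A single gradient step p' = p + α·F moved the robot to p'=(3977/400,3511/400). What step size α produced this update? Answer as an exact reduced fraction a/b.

F_att = 1/2·(g−p) = 1/2·(-2,-8) = (-1.0000,-4.0000)
o1: d²=10 ≤ ρ²=55; F_rep = 15·(-1,-3)/10² = (-0.1500,-0.4500)
o2: d²=125 > ρ²=55 → inactive
o3: d²=97 > ρ²=55 → inactive
F = F_att + ΣF_rep = (-1.1500,-4.4500)
Δp = p'−p = (-0.0575,-0.2225); α = Δx/Fx = (-23/400) / (-23/20) = 1/20
check: Δy/Fy = (-89/400) / (-89/20) = 1/20 ✓

α = 1/20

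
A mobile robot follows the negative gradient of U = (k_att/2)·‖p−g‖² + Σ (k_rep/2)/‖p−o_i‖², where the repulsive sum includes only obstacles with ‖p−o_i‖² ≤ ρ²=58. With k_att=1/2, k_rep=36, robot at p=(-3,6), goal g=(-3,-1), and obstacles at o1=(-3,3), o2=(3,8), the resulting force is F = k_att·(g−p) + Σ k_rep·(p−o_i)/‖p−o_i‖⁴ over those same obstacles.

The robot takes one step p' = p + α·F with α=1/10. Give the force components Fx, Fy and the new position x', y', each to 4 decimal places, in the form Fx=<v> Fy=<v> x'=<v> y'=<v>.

Fx=-0.1350 Fy=-2.2117 x'=-3.0135 y'=5.7788

F_att = 1/2·(g−p) = 1/2·(0,-7) = (0.0000,-3.5000)
o1: d²=9 ≤ ρ²=58; F_rep = 36·(0,3)/9² = (0.0000,1.3333)
o2: d²=40 ≤ ρ²=58; F_rep = 36·(-6,-2)/40² = (-0.1350,-0.0450)
F = F_att + ΣF_rep = (-0.1350,-2.2117)
p' = p + 1/10·F = (-3.0135,5.7788)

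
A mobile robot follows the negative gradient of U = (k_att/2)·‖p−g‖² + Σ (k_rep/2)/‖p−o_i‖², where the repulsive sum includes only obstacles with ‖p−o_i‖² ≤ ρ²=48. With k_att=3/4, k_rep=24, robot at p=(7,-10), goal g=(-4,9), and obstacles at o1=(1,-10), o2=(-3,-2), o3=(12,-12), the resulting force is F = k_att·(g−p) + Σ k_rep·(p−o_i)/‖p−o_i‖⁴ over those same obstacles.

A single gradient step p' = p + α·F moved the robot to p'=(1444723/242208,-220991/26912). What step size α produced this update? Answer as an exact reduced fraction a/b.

F_att = 3/4·(g−p) = 3/4·(-11,19) = (-8.2500,14.2500)
o1: d²=36 ≤ ρ²=48; F_rep = 24·(6,0)/36² = (0.1111,0.0000)
o2: d²=164 > ρ²=48 → inactive
o3: d²=29 ≤ ρ²=48; F_rep = 24·(-5,2)/29² = (-0.1427,0.0571)
F = F_att + ΣF_rep = (-8.2816,14.3071)
Δp = p'−p = (-1.0352,1.7884); α = Δx/Fx = (-250733/242208) / (-250733/30276) = 1/8
check: Δy/Fy = (48129/26912) / (48129/3364) = 1/8 ✓

α = 1/8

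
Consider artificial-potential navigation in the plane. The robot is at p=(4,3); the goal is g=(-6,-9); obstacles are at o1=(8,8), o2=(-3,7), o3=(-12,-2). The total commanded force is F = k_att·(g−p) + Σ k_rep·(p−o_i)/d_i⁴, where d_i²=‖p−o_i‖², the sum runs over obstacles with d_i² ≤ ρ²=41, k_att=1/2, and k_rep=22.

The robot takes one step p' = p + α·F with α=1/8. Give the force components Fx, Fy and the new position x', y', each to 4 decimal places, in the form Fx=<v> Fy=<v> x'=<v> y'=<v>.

Fx=-5.0523 Fy=-6.0654 x'=3.3685 y'=2.2418

F_att = 1/2·(g−p) = 1/2·(-10,-12) = (-5.0000,-6.0000)
o1: d²=41 ≤ ρ²=41; F_rep = 22·(-4,-5)/41² = (-0.0523,-0.0654)
o2: d²=65 > ρ²=41 → inactive
o3: d²=281 > ρ²=41 → inactive
F = F_att + ΣF_rep = (-5.0523,-6.0654)
p' = p + 1/8·F = (3.3685,2.2418)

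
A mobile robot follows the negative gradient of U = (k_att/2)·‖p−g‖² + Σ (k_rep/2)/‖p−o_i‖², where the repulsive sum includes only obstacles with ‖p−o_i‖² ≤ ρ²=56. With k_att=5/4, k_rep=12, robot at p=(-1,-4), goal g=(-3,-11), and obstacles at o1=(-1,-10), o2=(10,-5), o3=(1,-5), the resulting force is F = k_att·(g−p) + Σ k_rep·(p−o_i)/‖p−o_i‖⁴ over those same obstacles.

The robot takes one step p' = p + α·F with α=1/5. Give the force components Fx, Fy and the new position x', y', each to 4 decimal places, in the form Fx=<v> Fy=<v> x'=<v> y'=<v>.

Fx=-3.4600 Fy=-8.2144 x'=-1.6920 y'=-5.6429

F_att = 5/4·(g−p) = 5/4·(-2,-7) = (-2.5000,-8.7500)
o1: d²=36 ≤ ρ²=56; F_rep = 12·(0,6)/36² = (0.0000,0.0556)
o2: d²=122 > ρ²=56 → inactive
o3: d²=5 ≤ ρ²=56; F_rep = 12·(-2,1)/5² = (-0.9600,0.4800)
F = F_att + ΣF_rep = (-3.4600,-8.2144)
p' = p + 1/5·F = (-1.6920,-5.6429)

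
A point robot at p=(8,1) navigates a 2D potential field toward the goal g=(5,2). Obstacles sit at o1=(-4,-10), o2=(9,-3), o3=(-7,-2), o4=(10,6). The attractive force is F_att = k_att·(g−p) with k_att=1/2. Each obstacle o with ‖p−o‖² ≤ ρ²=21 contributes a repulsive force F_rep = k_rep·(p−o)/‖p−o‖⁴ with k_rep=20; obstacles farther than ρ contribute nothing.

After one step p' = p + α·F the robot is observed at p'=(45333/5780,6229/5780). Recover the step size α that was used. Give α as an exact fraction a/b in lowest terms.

α = 1/10

F_att = 1/2·(g−p) = 1/2·(-3,1) = (-1.5000,0.5000)
o1: d²=265 > ρ²=21 → inactive
o2: d²=17 ≤ ρ²=21; F_rep = 20·(-1,4)/17² = (-0.0692,0.2768)
o3: d²=234 > ρ²=21 → inactive
o4: d²=29 > ρ²=21 → inactive
F = F_att + ΣF_rep = (-1.5692,0.7768)
Δp = p'−p = (-0.1569,0.0777); α = Δx/Fx = (-907/5780) / (-907/578) = 1/10
check: Δy/Fy = (449/5780) / (449/578) = 1/10 ✓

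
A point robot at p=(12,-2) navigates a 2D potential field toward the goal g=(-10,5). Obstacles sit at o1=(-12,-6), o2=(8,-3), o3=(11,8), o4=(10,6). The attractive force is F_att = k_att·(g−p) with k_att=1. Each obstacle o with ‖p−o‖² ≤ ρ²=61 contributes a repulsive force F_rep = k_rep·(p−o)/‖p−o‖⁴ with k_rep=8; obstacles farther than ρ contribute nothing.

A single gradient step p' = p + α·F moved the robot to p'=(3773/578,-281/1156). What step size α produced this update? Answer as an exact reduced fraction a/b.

F_att = 1·(g−p) = 1·(-22,7) = (-22.0000,7.0000)
o1: d²=592 > ρ²=61 → inactive
o2: d²=17 ≤ ρ²=61; F_rep = 8·(4,1)/17² = (0.1107,0.0277)
o3: d²=101 > ρ²=61 → inactive
o4: d²=68 > ρ²=61 → inactive
F = F_att + ΣF_rep = (-21.8893,7.0277)
Δp = p'−p = (-5.4723,1.7569); α = Δx/Fx = (-3163/578) / (-6326/289) = 1/4
check: Δy/Fy = (2031/1156) / (2031/289) = 1/4 ✓

α = 1/4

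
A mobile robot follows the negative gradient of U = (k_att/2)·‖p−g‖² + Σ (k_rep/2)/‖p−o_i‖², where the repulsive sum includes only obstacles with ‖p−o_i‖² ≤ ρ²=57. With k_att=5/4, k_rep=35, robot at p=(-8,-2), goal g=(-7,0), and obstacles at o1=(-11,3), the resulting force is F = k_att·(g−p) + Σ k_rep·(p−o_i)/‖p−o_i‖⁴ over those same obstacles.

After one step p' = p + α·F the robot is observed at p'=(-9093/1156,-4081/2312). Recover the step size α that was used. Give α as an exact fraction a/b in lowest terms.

F_att = 5/4·(g−p) = 5/4·(1,2) = (1.2500,2.5000)
o1: d²=34 ≤ ρ²=57; F_rep = 35·(3,-5)/34² = (0.0908,-0.1514)
F = F_att + ΣF_rep = (1.3408,2.3486)
Δp = p'−p = (0.1341,0.2349); α = Δx/Fx = (155/1156) / (775/578) = 1/10
check: Δy/Fy = (543/2312) / (2715/1156) = 1/10 ✓

α = 1/10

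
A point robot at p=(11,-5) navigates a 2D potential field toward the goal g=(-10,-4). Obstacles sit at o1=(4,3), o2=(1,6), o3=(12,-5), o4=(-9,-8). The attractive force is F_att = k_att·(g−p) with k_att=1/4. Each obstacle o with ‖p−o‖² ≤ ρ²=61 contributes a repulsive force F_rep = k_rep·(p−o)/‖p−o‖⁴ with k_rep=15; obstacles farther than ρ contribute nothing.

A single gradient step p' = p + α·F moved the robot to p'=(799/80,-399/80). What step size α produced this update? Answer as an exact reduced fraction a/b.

α = 1/20

F_att = 1/4·(g−p) = 1/4·(-21,1) = (-5.2500,0.2500)
o1: d²=113 > ρ²=61 → inactive
o2: d²=221 > ρ²=61 → inactive
o3: d²=1 ≤ ρ²=61; F_rep = 15·(-1,0)/1² = (-15.0000,0.0000)
o4: d²=409 > ρ²=61 → inactive
F = F_att + ΣF_rep = (-20.2500,0.2500)
Δp = p'−p = (-1.0125,0.0125); α = Δx/Fx = (-81/80) / (-81/4) = 1/20
check: Δy/Fy = (1/80) / (1/4) = 1/20 ✓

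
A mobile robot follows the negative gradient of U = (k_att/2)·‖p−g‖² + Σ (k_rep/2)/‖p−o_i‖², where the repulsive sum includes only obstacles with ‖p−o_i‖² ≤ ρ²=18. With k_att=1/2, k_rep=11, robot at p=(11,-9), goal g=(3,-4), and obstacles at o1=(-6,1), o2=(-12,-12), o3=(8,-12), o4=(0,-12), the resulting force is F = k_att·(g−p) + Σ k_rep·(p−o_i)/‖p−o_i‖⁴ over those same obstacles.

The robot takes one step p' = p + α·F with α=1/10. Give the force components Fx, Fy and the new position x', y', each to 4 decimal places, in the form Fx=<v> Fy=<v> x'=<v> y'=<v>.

F_att = 1/2·(g−p) = 1/2·(-8,5) = (-4.0000,2.5000)
o1: d²=389 > ρ²=18 → inactive
o2: d²=538 > ρ²=18 → inactive
o3: d²=18 ≤ ρ²=18; F_rep = 11·(3,3)/18² = (0.1019,0.1019)
o4: d²=130 > ρ²=18 → inactive
F = F_att + ΣF_rep = (-3.8981,2.6019)
p' = p + 1/10·F = (10.6102,-8.7398)

Fx=-3.8981 Fy=2.6019 x'=10.6102 y'=-8.7398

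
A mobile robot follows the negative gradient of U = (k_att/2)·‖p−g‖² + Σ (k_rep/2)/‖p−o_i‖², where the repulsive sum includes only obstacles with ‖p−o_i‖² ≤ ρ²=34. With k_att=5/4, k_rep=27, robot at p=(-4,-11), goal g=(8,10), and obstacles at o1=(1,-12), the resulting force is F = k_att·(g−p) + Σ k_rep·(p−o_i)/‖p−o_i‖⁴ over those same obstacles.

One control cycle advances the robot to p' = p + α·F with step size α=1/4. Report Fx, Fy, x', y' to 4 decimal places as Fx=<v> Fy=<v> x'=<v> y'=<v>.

Fx=14.8003 Fy=26.2899 x'=-0.2999 y'=-4.4275

F_att = 5/4·(g−p) = 5/4·(12,21) = (15.0000,26.2500)
o1: d²=26 ≤ ρ²=34; F_rep = 27·(-5,1)/26² = (-0.1997,0.0399)
F = F_att + ΣF_rep = (14.8003,26.2899)
p' = p + 1/4·F = (-0.2999,-4.4275)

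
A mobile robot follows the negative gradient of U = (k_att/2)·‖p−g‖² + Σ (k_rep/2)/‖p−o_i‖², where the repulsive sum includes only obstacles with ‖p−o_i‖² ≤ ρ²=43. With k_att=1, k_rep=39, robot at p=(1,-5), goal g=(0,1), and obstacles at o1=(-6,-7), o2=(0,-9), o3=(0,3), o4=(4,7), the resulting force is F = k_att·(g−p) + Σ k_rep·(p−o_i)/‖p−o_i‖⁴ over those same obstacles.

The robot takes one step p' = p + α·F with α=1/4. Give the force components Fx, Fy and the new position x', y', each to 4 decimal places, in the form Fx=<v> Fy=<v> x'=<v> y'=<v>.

F_att = 1·(g−p) = 1·(-1,6) = (-1.0000,6.0000)
o1: d²=53 > ρ²=43 → inactive
o2: d²=17 ≤ ρ²=43; F_rep = 39·(1,4)/17² = (0.1349,0.5398)
o3: d²=65 > ρ²=43 → inactive
o4: d²=153 > ρ²=43 → inactive
F = F_att + ΣF_rep = (-0.8651,6.5398)
p' = p + 1/4·F = (0.7837,-3.3651)

Fx=-0.8651 Fy=6.5398 x'=0.7837 y'=-3.3651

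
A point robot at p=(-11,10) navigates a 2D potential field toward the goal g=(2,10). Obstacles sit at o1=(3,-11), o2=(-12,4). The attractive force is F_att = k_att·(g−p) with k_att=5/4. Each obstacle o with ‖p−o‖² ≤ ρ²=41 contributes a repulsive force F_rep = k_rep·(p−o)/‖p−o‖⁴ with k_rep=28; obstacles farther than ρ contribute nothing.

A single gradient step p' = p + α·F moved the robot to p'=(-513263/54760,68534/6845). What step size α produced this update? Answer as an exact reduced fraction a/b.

α = 1/10

F_att = 5/4·(g−p) = 5/4·(13,0) = (16.2500,0.0000)
o1: d²=637 > ρ²=41 → inactive
o2: d²=37 ≤ ρ²=41; F_rep = 28·(1,6)/37² = (0.0205,0.1227)
F = F_att + ΣF_rep = (16.2705,0.1227)
Δp = p'−p = (1.6270,0.0123); α = Δx/Fx = (89097/54760) / (89097/5476) = 1/10
check: Δy/Fy = (84/6845) / (168/1369) = 1/10 ✓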